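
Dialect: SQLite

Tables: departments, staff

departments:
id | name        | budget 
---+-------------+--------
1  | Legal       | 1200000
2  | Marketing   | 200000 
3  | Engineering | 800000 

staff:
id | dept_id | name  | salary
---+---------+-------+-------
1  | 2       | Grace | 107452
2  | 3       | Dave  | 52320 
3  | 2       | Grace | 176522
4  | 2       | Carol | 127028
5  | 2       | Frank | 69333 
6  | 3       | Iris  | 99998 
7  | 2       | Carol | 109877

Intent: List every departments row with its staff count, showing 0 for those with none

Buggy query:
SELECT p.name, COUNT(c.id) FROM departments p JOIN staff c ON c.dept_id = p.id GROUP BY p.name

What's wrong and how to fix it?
Bug: INNER JOIN drops departments rows that have no matching staff rows

Fix: Use LEFT JOIN so parents without children still appear (COUNT(c.id) gives 0)

Corrected query:
SELECT p.name, COUNT(c.id) FROM departments p LEFT JOIN staff c ON c.dept_id = p.id GROUP BY p.name

Result:
name        | COUNT(c.id)
------------+------------
Engineering | 2          
Legal       | 0          
Marketing   | 5          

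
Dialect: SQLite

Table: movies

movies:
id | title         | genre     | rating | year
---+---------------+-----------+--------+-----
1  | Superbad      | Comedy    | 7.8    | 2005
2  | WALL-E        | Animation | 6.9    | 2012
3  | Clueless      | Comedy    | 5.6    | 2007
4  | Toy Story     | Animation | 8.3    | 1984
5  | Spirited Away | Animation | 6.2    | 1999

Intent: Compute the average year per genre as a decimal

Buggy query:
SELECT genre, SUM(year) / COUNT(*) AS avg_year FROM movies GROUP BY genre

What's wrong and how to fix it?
Bug: Both operands are integers, so '/' performs integer division and truncates

Fix: Cast one side to REAL so the division keeps the fractional part

Corrected query:
SELECT genre, SUM(year) * 1.0 / COUNT(*) AS avg_year FROM movies GROUP BY genre

Result:
genre     | avg_year   
----------+------------
Animation | 1998.333333
Comedy    | 2006       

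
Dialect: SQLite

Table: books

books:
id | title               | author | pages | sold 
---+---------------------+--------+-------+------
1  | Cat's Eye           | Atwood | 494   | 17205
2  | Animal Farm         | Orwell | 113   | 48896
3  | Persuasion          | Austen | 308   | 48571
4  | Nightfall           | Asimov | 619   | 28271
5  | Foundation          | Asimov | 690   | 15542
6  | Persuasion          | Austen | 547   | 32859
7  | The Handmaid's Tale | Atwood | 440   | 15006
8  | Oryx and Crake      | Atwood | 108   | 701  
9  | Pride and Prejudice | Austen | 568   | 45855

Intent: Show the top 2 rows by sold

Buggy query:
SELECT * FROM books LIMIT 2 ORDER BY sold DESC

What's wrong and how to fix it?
Bug: LIMIT must come after ORDER BY

Fix: Sort with ORDER BY, then apply LIMIT

Corrected query:
SELECT * FROM books ORDER BY sold DESC LIMIT 2

Result:
id | title       | author | pages | sold 
---+-------------+--------+-------+------
2  | Animal Farm | Orwell | 113   | 48896
3  | Persuasion  | Austen | 308   | 48571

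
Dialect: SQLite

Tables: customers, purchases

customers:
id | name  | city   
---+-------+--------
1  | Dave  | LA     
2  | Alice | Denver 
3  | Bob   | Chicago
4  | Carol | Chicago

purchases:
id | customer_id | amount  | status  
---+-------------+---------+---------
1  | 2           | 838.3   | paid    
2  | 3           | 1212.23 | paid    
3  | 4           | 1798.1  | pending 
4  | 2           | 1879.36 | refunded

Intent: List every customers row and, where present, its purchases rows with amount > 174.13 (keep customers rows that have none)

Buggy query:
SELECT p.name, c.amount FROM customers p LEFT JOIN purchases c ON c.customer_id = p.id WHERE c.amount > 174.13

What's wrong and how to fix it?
Bug: A WHERE condition on the right-hand table after LEFT JOIN drops unmatched parents

Fix: Put 'c.amount > 174.13' in the JOIN's ON clause instead of WHERE

Corrected query:
SELECT p.name, c.amount FROM customers p LEFT JOIN purchases c ON c.customer_id = p.id AND c.amount > 174.13

Result:
name  | amount 
------+--------
Dave  | NULL   
Alice | 838.3  
Alice | 1879.36
Bob   | 1212.23
Carol | 1798.1 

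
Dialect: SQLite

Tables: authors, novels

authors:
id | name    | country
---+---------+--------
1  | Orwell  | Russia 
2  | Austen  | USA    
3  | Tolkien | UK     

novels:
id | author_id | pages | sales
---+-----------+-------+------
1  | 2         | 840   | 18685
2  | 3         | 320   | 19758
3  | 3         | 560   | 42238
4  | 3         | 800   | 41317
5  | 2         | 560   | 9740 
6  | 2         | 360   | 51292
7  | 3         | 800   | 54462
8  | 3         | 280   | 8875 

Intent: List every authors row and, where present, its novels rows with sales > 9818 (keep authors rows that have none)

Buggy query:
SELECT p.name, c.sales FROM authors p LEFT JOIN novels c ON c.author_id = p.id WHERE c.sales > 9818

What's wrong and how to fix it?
Bug: Filtering c.sales in WHERE discards the NULL rows produced by LEFT JOIN, turning it into an inner join

Fix: Put 'c.sales > 9818' in the JOIN's ON clause instead of WHERE

Corrected query:
SELECT p.name, c.sales FROM authors p LEFT JOIN novels c ON c.author_id = p.id AND c.sales > 9818

Result:
name    | sales
--------+------
Orwell  | NULL 
Austen  | 18685
Austen  | 51292
Tolkien | 19758
Tolkien | 41317
Tolkien | 42238
Tolkien | 54462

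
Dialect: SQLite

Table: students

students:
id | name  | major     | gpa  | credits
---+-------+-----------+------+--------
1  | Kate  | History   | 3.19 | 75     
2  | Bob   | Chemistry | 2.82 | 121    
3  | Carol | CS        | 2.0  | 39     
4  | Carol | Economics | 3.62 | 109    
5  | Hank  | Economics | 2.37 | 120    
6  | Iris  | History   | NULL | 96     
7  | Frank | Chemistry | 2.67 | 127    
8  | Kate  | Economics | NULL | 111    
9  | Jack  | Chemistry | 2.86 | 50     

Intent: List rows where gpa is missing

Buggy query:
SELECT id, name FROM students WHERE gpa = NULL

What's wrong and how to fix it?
Bug: '= NULL' is always unknown in SQL three-valued logic, so no rows match

Fix: Replace '= NULL' with 'IS NULL'

Corrected query:
SELECT id, name FROM students WHERE gpa IS NULL

Result:
id | name
---+-----
6  | Iris
8  | Kate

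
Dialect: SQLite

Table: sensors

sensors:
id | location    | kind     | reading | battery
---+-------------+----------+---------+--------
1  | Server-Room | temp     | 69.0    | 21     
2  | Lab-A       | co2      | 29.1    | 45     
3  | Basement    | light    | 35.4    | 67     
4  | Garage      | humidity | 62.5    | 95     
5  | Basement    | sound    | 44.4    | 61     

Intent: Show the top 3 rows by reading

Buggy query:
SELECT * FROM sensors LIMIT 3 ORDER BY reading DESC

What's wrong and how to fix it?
Bug: LIMIT must come after ORDER BY

Fix: Swap the clauses: ORDER BY first, then LIMIT

Corrected query:
SELECT * FROM sensors ORDER BY reading DESC LIMIT 3

Result:
id | location    | kind     | reading | battery
---+-------------+----------+---------+--------
1  | Server-Room | temp     | 69      | 21     
4  | Garage      | humidity | 62.5    | 95     
5  | Basement    | sound    | 44.4    | 61     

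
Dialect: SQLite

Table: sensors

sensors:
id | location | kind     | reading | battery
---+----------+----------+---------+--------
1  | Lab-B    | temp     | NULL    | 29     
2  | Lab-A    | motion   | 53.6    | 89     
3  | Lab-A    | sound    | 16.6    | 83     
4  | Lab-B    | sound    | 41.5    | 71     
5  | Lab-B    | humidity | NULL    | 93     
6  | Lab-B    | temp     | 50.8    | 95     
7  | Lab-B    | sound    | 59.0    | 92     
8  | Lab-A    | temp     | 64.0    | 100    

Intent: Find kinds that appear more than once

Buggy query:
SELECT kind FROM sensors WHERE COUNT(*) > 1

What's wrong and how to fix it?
Bug: WHERE can't reference COUNT(*); aggregates are computed after WHERE

Fix: GROUP BY kind, then filter groups with HAVING COUNT(*) > 1

Corrected query:
SELECT kind FROM sensors GROUP BY kind HAVING COUNT(*) > 1

Result:
kind 
-----
sound
temp 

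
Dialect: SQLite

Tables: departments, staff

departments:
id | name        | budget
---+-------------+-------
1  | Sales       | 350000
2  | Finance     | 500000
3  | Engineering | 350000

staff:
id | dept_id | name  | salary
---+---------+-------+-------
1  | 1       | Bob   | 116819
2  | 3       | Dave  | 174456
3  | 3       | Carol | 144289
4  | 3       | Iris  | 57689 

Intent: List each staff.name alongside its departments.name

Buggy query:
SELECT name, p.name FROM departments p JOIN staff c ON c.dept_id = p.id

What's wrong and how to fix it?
Bug: Both tables have a 'name' column; the unqualified reference is ambiguous

Fix: Prefix ambiguous columns with the table alias

Corrected query:
SELECT c.name, p.name FROM departments p JOIN staff c ON c.dept_id = p.id

Result:
name  | name       
------+------------
Bob   | Sales      
Dave  | Engineering
Carol | Engineering
Iris  | Engineering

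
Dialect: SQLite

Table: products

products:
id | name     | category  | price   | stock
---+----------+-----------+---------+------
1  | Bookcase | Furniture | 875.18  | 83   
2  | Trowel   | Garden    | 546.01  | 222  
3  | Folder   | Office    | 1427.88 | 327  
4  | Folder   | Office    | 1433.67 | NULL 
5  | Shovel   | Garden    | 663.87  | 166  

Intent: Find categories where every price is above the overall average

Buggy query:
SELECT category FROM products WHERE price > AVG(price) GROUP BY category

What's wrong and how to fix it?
Bug: AVG() is an aggregate; it can't sit directly in WHERE

Fix: Use a subquery for AVG and a HAVING MIN(...) filter so the condition holds for every row in the group

Corrected query:
SELECT category FROM products GROUP BY category HAVING MIN(price) > (SELECT AVG(price) FROM products)

Result:
category
--------
Office  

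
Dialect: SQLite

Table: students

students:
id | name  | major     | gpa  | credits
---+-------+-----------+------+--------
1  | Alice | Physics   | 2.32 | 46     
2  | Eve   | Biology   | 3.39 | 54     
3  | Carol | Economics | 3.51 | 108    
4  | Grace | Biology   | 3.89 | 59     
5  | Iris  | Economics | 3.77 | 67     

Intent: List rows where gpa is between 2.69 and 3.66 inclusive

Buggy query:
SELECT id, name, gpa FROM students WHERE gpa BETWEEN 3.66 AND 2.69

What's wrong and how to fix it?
Bug: The bounds are reversed; BETWEEN a AND b requires a <= b to match anything

Fix: Write BETWEEN 2.69 AND 3.66

Corrected query:
SELECT id, name, gpa FROM students WHERE gpa BETWEEN 2.69 AND 3.66

Result:
id | name  | gpa 
---+-------+-----
2  | Eve   | 3.39
3  | Carol | 3.51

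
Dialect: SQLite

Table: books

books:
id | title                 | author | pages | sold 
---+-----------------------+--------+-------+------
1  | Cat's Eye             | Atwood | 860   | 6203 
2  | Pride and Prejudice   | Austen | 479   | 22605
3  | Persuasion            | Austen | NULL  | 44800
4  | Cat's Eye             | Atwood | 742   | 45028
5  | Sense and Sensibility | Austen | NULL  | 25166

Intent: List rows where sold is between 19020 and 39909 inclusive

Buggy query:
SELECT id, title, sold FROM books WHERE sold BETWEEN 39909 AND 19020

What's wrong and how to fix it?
Bug: The bounds are reversed; BETWEEN a AND b requires a <= b to match anything

Fix: Swap the bounds so the smaller value comes first

Corrected query:
SELECT id, title, sold FROM books WHERE sold BETWEEN 19020 AND 39909

Result:
id | title                 | sold 
---+-----------------------+------
2  | Pride and Prejudice   | 22605
5  | Sense and Sensibility | 25166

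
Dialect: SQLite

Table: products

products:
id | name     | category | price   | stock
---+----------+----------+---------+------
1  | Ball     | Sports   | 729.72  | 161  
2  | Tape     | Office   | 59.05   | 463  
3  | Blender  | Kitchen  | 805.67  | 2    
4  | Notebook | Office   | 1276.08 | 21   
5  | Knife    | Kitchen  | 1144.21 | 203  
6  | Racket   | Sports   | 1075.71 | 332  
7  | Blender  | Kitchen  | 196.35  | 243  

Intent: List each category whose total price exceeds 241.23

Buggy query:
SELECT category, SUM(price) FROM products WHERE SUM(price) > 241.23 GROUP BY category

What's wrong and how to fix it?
Bug: SUM(price) is an aggregate, but WHERE filters rows before aggregation

Fix: Use HAVING (which filters groups after aggregation) instead of WHERE

Corrected query:
SELECT category, SUM(price) FROM products GROUP BY category HAVING SUM(price) > 241.23

Result:
category | SUM(price)
---------+-----------
Kitchen  | 2146.23   
Office   | 1335.13   
Sports   | 1805.43   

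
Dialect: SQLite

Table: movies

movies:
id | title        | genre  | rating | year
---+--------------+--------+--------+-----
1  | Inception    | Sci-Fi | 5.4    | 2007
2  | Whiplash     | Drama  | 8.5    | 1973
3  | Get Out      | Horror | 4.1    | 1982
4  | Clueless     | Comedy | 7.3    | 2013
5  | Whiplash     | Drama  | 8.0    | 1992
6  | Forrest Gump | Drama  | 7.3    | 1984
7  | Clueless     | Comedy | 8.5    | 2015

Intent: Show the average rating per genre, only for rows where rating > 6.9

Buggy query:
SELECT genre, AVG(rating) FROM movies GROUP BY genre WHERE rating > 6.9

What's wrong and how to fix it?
Bug: Row-level WHERE must come before GROUP BY in the clause order

Fix: Place WHERE between FROM and GROUP BY

Corrected query:
SELECT genre, AVG(rating) FROM movies WHERE rating > 6.9 GROUP BY genre

Result:
genre  | AVG(rating)
-------+------------
Comedy | 7.9        
Drama  | 7.933333   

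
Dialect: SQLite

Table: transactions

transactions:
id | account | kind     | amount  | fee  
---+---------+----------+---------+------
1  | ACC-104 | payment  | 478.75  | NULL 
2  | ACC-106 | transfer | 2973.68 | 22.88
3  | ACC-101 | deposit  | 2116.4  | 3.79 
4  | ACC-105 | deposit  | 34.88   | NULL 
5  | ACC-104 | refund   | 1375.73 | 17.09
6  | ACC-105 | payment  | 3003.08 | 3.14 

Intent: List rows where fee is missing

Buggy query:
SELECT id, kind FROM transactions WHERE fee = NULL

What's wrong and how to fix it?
Bug: Comparing to NULL with '=' never matches; NULL = NULL is unknown, not true

Fix: Use IS NULL to test for NULL

Corrected query:
SELECT id, kind FROM transactions WHERE fee IS NULL

Result:
id | kind   
---+--------
1  | payment
4  | deposit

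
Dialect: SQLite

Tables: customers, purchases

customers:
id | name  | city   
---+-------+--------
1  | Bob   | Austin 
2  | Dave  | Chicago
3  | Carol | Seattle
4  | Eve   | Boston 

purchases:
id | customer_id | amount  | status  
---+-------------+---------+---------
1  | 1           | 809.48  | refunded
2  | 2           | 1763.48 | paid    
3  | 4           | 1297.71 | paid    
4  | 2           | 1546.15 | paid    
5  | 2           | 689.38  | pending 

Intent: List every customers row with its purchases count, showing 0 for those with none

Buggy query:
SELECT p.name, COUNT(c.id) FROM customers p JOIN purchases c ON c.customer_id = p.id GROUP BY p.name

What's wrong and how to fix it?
Bug: An inner join excludes parents with zero children

Fix: Switch to LEFT JOIN to retain unmatched parent rows

Corrected query:
SELECT p.name, COUNT(c.id) FROM customers p LEFT JOIN purchases c ON c.customer_id = p.id GROUP BY p.name

Result:
name  | COUNT(c.id)
------+------------
Bob   | 1          
Carol | 0          
Dave  | 3          
Eve   | 1          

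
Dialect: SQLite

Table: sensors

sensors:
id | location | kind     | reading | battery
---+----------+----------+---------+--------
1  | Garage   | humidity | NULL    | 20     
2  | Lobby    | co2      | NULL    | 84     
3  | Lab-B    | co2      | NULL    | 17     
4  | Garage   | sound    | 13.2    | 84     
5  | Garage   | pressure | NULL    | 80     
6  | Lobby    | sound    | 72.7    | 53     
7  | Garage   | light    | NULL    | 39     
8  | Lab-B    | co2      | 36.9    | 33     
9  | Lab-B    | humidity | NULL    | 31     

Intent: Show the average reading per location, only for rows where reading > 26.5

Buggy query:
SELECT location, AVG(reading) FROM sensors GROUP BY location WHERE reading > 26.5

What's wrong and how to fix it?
Bug: WHERE cannot follow GROUP BY

Fix: Place WHERE between FROM and GROUP BY

Corrected query:
SELECT location, AVG(reading) FROM sensors WHERE reading > 26.5 GROUP BY location

Result:
location | AVG(reading)
---------+-------------
Lab-B    | 36.9        
Lobby    | 72.7        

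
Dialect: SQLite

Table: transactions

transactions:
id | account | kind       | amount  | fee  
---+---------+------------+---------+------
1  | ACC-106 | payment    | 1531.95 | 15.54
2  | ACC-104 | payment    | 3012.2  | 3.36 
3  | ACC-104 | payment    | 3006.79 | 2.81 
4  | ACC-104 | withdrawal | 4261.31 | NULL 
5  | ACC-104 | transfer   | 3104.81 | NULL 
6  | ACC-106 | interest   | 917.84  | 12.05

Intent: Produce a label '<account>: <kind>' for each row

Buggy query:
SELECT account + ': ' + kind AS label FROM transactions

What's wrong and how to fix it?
Bug: '+' is numeric addition; on text columns SQLite converts them to 0 instead of concatenating

Fix: Replace + with || to concatenate text

Corrected query:
SELECT account || ': ' || kind AS label FROM transactions

Result:
label              
-------------------
ACC-106: payment   
ACC-104: payment   
ACC-104: payment   
ACC-104: withdrawal
ACC-104: transfer  
ACC-106: interest  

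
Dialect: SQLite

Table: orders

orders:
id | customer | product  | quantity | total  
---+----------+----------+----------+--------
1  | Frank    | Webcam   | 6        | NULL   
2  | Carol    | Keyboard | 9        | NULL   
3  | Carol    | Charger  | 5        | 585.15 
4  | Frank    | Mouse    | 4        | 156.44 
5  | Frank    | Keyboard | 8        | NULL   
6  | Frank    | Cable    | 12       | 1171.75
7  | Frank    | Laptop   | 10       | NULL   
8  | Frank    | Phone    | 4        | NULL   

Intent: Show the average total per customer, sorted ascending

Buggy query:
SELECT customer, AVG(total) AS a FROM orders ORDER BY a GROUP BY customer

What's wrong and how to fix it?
Bug: ORDER BY appears before GROUP BY; SQL clause order requires GROUP BY first

Fix: Move ORDER BY to the end, after GROUP BY

Corrected query:
SELECT customer, AVG(total) AS a FROM orders GROUP BY customer ORDER BY a

Result:
customer | a      
---------+--------
Carol    | 585.15 
Frank    | 664.095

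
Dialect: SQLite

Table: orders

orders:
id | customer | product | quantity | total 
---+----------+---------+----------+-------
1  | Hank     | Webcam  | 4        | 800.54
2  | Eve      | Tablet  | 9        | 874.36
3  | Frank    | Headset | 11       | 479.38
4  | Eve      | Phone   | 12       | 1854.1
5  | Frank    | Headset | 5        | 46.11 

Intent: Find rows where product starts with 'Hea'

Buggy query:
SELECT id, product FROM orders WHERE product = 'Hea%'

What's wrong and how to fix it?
Bug: '=' compares the literal string including the % character; pattern matching needs LIKE

Fix: Replace '=' with LIKE so 'Hea%' is treated as a pattern

Corrected query:
SELECT id, product FROM orders WHERE product LIKE 'Hea%'

Result:
id | product
---+--------
3  | Headset
5  | Headset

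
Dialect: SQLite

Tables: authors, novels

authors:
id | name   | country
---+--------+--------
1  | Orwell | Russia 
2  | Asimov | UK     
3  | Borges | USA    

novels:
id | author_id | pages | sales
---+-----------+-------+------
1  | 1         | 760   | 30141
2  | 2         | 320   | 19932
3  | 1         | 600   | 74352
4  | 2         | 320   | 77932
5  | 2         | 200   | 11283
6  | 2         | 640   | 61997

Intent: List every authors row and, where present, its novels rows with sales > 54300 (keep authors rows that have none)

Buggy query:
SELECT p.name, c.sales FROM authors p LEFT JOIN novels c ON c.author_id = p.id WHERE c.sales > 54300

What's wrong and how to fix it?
Bug: Filtering c.sales in WHERE discards the NULL rows produced by LEFT JOIN, turning it into an inner join

Fix: Move the right-table condition into the ON clause so unmatched parents are kept

Corrected query:
SELECT p.name, c.sales FROM authors p LEFT JOIN novels c ON c.author_id = p.id AND c.sales > 54300

Result:
name   | sales
-------+------
Orwell | 74352
Asimov | 61997
Asimov | 77932
Borges | NULL 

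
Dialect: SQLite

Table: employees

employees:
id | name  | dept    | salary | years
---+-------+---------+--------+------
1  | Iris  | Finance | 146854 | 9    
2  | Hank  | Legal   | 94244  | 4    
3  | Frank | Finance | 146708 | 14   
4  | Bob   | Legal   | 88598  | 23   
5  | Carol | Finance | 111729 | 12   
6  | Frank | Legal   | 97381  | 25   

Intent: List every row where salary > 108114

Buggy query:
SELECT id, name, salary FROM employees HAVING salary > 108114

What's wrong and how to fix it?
Bug: This is a non-aggregate query (no GROUP BY, no aggregates), so in SQLite the HAVING clause is invalid here; a row-level condition belongs in WHERE

Fix: Use WHERE for row-level filtering

Corrected query:
SELECT id, name, salary FROM employees WHERE salary > 108114

Result:
id | name  | salary
---+-------+-------
1  | Iris  | 146854
3  | Frank | 146708
5  | Carol | 111729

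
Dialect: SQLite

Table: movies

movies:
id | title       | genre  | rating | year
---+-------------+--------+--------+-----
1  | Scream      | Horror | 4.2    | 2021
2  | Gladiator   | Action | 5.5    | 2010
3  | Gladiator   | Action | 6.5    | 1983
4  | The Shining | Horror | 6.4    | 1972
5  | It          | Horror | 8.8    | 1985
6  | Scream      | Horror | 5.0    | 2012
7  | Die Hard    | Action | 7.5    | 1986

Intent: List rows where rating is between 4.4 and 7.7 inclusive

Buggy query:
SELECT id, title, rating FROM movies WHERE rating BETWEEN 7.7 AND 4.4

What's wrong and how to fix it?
Bug: BETWEEN expects the lower bound first; with 7.7 AND 4.4 the range is empty

Fix: Write BETWEEN 4.4 AND 7.7

Corrected query:
SELECT id, title, rating FROM movies WHERE rating BETWEEN 4.4 AND 7.7

Result:
id | title       | rating
---+-------------+-------
2  | Gladiator   | 5.5   
3  | Gladiator   | 6.5   
4  | The Shining | 6.4   
6  | Scream      | 5     
7  | Die Hard    | 7.5   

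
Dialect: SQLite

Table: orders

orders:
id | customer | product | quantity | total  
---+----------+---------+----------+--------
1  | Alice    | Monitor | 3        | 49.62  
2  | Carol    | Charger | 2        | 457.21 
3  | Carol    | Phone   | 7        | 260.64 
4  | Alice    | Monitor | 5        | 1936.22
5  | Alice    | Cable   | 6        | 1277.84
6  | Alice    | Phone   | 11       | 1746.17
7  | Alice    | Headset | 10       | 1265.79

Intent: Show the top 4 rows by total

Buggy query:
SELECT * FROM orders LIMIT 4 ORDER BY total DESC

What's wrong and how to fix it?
Bug: LIMIT must come after ORDER BY

Fix: Sort with ORDER BY, then apply LIMIT

Corrected query:
SELECT * FROM orders ORDER BY total DESC LIMIT 4

Result:
id | customer | product | quantity | total  
---+----------+---------+----------+--------
4  | Alice    | Monitor | 5        | 1936.22
6  | Alice    | Phone   | 11       | 1746.17
5  | Alice    | Cable   | 6        | 1277.84
7  | Alice    | Headset | 10       | 1265.79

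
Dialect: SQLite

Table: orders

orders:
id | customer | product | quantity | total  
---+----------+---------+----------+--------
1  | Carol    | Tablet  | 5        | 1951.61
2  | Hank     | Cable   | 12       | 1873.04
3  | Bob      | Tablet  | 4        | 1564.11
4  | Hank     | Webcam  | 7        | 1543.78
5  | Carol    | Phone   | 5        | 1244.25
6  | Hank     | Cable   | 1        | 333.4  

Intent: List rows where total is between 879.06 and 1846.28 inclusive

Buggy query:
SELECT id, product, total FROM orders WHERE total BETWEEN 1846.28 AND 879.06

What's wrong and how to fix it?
Bug: BETWEEN expects the lower bound first; with 1846.28 AND 879.06 the range is empty

Fix: Write BETWEEN 879.06 AND 1846.28

Corrected query:
SELECT id, product, total FROM orders WHERE total BETWEEN 879.06 AND 1846.28

Result:
id | product | total  
---+---------+--------
3  | Tablet  | 1564.11
4  | Webcam  | 1543.78
5  | Phone   | 1244.25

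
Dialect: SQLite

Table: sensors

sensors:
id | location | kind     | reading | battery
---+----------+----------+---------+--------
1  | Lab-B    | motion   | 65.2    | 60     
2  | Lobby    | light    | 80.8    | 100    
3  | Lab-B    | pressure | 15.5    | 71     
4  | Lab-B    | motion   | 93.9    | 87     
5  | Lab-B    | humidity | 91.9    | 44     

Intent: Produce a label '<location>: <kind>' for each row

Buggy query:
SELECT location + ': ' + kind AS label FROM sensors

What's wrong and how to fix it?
Bug: '+' is numeric addition; on text columns SQLite converts them to 0 instead of concatenating

Fix: Use the || operator for string concatenation

Corrected query:
SELECT location || ': ' || kind AS label FROM sensors

Result:
label          
---------------
Lab-B: motion  
Lobby: light   
Lab-B: pressure
Lab-B: motion  
Lab-B: humidity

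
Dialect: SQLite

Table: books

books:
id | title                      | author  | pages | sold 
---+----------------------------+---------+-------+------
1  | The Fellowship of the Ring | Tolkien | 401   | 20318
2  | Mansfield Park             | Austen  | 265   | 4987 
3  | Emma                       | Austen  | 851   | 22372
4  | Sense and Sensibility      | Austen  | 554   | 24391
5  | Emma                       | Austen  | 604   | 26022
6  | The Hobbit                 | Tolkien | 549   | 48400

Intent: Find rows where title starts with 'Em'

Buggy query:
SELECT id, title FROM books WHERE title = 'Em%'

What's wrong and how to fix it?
Bug: Wildcards only work with LIKE; '=' treats '%' as a literal character

Fix: Replace '=' with LIKE so 'Em%' is treated as a pattern

Corrected query:
SELECT id, title FROM books WHERE title LIKE 'Em%'

Result:
id | title
---+------
3  | Emma 
5  | Emma 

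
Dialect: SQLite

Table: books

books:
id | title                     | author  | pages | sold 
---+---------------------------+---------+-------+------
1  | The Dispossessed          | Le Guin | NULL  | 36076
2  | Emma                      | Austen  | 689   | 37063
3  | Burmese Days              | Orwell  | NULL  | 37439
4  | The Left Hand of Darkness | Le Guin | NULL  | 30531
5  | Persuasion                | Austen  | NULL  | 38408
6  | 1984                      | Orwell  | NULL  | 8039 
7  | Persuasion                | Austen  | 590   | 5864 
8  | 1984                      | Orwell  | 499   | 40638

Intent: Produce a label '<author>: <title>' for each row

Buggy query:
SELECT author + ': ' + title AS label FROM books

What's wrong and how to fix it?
Bug: '+' is numeric addition; on text columns SQLite converts them to 0 instead of concatenating

Fix: Use the || operator for string concatenation

Corrected query:
SELECT author || ': ' || title AS label FROM books

Result:
label                             
----------------------------------
Le Guin: The Dispossessed         
Austen: Emma                      
Orwell: Burmese Days              
Le Guin: The Left Hand of Darkness
Austen: Persuasion                
Orwell: 1984                      
Austen: Persuasion                
Orwell: 1984                      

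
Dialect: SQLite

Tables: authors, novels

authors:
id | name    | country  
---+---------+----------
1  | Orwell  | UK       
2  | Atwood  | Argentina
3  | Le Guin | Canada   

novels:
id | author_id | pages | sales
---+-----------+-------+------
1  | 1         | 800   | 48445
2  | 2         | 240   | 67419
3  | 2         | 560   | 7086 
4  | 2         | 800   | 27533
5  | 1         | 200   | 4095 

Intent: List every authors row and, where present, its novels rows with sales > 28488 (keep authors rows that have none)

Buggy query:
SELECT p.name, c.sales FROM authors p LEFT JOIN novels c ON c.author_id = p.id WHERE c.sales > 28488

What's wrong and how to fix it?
Bug: A WHERE condition on the right-hand table after LEFT JOIN drops unmatched parents

Fix: Move the right-table condition into the ON clause so unmatched parents are kept

Corrected query:
SELECT p.name, c.sales FROM authors p LEFT JOIN novels c ON c.author_id = p.id AND c.sales > 28488

Result:
name    | sales
--------+------
Orwell  | 48445
Atwood  | 67419
Le Guin | NULL 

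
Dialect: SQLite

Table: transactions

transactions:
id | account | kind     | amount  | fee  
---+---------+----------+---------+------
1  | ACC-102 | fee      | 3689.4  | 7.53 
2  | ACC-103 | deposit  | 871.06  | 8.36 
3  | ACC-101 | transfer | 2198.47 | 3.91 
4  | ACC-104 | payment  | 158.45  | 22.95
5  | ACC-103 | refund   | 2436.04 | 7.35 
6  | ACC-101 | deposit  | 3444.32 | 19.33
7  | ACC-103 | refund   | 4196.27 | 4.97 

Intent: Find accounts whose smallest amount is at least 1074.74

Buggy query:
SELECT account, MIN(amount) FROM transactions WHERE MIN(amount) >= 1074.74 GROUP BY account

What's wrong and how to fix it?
Bug: Aggregates like MIN are computed per group after WHERE runs

Fix: Use HAVING for the per-group MIN condition

Corrected query:
SELECT account, MIN(amount) FROM transactions GROUP BY account HAVING MIN(amount) >= 1074.74

Result:
account | MIN(amount)
--------+------------
ACC-101 | 2198.47    
ACC-102 | 3689.4     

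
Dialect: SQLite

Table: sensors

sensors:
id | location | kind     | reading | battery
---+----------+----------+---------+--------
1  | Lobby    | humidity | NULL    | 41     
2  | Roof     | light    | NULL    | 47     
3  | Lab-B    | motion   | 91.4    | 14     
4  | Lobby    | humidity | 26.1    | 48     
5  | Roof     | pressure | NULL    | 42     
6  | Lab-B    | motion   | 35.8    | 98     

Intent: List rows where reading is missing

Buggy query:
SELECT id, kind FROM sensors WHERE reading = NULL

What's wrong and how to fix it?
Bug: Comparing to NULL with '=' never matches; NULL = NULL is unknown, not true

Fix: Use IS NULL to test for NULL

Corrected query:
SELECT id, kind FROM sensors WHERE reading IS NULL

Result:
id | kind    
---+---------
1  | humidity
2  | light   
5  | pressure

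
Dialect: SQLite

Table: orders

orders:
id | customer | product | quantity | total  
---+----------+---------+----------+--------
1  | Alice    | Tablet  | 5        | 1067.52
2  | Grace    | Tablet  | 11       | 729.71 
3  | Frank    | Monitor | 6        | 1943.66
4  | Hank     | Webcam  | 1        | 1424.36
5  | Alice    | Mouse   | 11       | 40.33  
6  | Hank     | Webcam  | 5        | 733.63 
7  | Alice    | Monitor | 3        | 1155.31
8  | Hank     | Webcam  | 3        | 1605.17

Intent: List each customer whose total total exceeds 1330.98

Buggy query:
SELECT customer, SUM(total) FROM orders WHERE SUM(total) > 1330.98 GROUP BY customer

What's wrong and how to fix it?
Bug: WHERE runs before GROUP BY, so aggregates aren't available there

Fix: Move the aggregate condition to a HAVING clause

Corrected query:
SELECT customer, SUM(total) FROM orders GROUP BY customer HAVING SUM(total) > 1330.98

Result:
customer | SUM(total)
---------+-----------
Alice    | 2263.16   
Frank    | 1943.66   
Hank     | 3763.16   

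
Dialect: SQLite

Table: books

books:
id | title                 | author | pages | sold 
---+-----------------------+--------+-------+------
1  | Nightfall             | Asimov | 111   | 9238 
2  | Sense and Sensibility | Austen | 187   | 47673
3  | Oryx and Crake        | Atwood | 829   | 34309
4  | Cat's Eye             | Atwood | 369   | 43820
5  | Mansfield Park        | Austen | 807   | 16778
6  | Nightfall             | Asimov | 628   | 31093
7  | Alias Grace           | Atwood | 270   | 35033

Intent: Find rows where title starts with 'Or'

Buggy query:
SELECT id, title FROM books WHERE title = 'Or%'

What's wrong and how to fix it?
Bug: '=' compares the literal string including the % character; pattern matching needs LIKE

Fix: Replace '=' with LIKE so 'Or%' is treated as a pattern

Corrected query:
SELECT id, title FROM books WHERE title LIKE 'Or%'

Result:
id | title         
---+---------------
3  | Oryx and Crake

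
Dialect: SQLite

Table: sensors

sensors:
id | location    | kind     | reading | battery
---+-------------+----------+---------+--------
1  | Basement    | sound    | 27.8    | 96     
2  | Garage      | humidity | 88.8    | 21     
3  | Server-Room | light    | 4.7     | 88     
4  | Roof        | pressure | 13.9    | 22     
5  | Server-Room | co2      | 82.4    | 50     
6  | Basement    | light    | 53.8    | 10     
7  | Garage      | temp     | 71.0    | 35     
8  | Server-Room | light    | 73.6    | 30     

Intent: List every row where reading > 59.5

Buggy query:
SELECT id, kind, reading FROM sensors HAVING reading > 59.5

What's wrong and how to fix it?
Bug: This is a non-aggregate query (no GROUP BY, no aggregates), so in SQLite the HAVING clause is invalid here; a row-level condition belongs in WHERE

Fix: Use WHERE for row-level filtering

Corrected query:
SELECT id, kind, reading FROM sensors WHERE reading > 59.5

Result:
id | kind     | reading
---+----------+--------
2  | humidity | 88.8   
5  | co2      | 82.4   
7  | temp     | 71     
8  | light    | 73.6   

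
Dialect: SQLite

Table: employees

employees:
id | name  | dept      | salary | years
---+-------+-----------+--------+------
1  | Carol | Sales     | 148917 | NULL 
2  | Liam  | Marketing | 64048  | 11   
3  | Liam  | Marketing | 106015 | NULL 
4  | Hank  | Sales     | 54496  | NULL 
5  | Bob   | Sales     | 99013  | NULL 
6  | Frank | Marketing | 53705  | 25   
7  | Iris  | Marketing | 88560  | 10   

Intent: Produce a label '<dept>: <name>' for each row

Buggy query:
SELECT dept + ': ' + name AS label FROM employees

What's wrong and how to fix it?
Bug: '+' is numeric addition; on text columns SQLite converts them to 0 instead of concatenating

Fix: Use the || operator for string concatenation

Corrected query:
SELECT dept || ': ' || name AS label FROM employees

Result:
label           
----------------
Sales: Carol    
Marketing: Liam 
Marketing: Liam 
Sales: Hank     
Sales: Bob      
Marketing: Frank
Marketing: Iris 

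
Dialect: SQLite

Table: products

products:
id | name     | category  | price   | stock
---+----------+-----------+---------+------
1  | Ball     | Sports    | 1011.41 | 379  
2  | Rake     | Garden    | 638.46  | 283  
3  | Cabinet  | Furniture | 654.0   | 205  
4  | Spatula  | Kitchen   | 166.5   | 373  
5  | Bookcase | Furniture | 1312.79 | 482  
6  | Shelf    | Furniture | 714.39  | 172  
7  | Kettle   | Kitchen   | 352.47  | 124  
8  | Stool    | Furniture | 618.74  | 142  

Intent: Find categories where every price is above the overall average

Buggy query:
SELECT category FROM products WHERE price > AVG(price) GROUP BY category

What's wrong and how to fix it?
Bug: AVG() is an aggregate; it can't sit directly in WHERE

Fix: Compute the overall average in a scalar subquery and compare each group's MIN against it in HAVING

Corrected query:
SELECT category FROM products GROUP BY category HAVING MIN(price) > (SELECT AVG(price) FROM products)

Result:
category
--------
Sports  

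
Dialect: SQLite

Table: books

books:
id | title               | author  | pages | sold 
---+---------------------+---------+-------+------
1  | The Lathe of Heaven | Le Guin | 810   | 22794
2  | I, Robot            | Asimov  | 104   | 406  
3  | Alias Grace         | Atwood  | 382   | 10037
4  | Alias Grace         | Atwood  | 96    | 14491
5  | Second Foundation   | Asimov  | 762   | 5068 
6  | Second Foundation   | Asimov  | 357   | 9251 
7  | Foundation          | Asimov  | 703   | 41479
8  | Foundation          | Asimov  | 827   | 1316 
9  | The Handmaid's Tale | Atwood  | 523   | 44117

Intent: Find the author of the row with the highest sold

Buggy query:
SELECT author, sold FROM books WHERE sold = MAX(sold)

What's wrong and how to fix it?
Bug: WHERE is evaluated per row; an aggregate over the whole table isn't defined there

Fix: Use a subquery: WHERE sold = (SELECT MAX(sold) FROM books)

Corrected query:
SELECT author, sold FROM books WHERE sold = (SELECT MAX(sold) FROM books)

Result:
author | sold 
-------+------
Atwood | 44117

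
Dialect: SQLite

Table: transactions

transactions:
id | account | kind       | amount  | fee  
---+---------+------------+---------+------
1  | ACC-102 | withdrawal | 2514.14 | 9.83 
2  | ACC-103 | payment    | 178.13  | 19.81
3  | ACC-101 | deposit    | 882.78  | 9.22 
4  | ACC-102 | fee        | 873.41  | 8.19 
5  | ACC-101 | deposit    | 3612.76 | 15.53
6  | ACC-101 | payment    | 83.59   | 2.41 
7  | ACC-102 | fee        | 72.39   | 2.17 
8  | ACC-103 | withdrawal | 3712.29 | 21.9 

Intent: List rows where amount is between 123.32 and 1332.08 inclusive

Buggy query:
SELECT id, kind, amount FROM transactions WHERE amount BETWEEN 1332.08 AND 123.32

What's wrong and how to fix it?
Bug: BETWEEN expects the lower bound first; with 1332.08 AND 123.32 the range is empty

Fix: Swap the bounds so the smaller value comes first

Corrected query:
SELECT id, kind, amount FROM transactions WHERE amount BETWEEN 123.32 AND 1332.08

Result:
id | kind    | amount
---+---------+-------
2  | payment | 178.13
3  | deposit | 882.78
4  | fee     | 873.41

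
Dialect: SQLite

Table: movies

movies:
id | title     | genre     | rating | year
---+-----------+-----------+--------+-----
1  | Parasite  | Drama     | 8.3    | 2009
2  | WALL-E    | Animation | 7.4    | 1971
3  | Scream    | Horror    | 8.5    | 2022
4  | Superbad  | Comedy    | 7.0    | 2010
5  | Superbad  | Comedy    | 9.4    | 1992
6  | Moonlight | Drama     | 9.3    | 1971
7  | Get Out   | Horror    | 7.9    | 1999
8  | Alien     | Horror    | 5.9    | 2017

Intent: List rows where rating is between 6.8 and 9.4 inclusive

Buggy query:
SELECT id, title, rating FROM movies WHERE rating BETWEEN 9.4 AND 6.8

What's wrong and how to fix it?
Bug: The bounds are reversed; BETWEEN a AND b requires a <= b to match anything

Fix: Write BETWEEN 6.8 AND 9.4

Corrected query:
SELECT id, title, rating FROM movies WHERE rating BETWEEN 6.8 AND 9.4

Result:
id | title     | rating
---+-----------+-------
1  | Parasite  | 8.3   
2  | WALL-E    | 7.4   
3  | Scream    | 8.5   
4  | Superbad  | 7     
5  | Superbad  | 9.4   
6  | Moonlight | 9.3   
7  | Get Out   | 7.9   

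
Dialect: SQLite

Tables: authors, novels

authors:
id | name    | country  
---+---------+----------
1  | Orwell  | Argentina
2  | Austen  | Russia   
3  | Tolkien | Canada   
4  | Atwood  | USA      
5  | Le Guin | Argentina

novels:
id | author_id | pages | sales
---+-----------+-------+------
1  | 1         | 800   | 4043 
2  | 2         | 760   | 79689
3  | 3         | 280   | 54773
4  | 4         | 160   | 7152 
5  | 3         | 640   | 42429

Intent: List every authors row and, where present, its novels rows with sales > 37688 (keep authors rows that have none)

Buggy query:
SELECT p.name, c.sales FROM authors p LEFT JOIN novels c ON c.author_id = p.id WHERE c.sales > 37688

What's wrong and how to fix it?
Bug: A WHERE condition on the right-hand table after LEFT JOIN drops unmatched parents

Fix: Put 'c.sales > 37688' in the JOIN's ON clause instead of WHERE

Corrected query:
SELECT p.name, c.sales FROM authors p LEFT JOIN novels c ON c.author_id = p.id AND c.sales > 37688

Result:
name    | sales
--------+------
Orwell  | NULL 
Austen  | 79689
Tolkien | 42429
Tolkien | 54773
Atwood  | NULL 
Le Guin | NULL 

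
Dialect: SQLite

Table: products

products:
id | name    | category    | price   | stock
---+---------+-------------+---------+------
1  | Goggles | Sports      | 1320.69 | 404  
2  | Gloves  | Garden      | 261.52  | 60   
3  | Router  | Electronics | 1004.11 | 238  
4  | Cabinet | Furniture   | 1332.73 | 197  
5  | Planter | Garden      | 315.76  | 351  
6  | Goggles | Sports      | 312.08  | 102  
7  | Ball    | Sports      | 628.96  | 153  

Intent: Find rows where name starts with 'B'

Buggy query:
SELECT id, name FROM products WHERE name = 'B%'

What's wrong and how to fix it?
Bug: '=' compares the literal string including the % character; pattern matching needs LIKE

Fix: Replace '=' with LIKE so 'B%' is treated as a pattern

Corrected query:
SELECT id, name FROM products WHERE name LIKE 'B%'

Result:
id | name
---+-----
7  | Ball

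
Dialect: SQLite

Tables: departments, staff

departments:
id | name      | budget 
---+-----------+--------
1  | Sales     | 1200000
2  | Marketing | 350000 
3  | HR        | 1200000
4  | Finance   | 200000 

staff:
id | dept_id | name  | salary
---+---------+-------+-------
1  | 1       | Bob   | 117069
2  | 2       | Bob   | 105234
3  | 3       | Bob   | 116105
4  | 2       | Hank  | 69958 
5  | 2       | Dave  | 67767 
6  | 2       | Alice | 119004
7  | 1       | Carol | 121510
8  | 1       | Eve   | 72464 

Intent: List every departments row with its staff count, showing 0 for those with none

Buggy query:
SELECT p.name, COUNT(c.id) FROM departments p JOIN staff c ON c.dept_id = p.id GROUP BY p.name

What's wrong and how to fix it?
Bug: An inner join excludes parents with zero children

Fix: Switch to LEFT JOIN to retain unmatched parent rows

Corrected query:
SELECT p.name, COUNT(c.id) FROM departments p LEFT JOIN staff c ON c.dept_id = p.id GROUP BY p.name

Result:
name      | COUNT(c.id)
----------+------------
Finance   | 0          
HR        | 1          
Marketing | 4          
Sales     | 3          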